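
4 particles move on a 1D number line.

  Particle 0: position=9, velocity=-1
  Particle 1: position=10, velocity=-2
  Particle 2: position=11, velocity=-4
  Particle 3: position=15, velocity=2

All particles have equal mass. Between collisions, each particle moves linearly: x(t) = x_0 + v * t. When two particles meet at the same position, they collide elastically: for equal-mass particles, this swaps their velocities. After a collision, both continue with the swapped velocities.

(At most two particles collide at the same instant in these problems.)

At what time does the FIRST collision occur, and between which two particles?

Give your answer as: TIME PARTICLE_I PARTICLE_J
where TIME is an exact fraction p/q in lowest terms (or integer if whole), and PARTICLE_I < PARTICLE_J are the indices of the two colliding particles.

Answer: 1/2 1 2

Derivation:
Pair (0,1): pos 9,10 vel -1,-2 -> gap=1, closing at 1/unit, collide at t=1
Pair (1,2): pos 10,11 vel -2,-4 -> gap=1, closing at 2/unit, collide at t=1/2
Pair (2,3): pos 11,15 vel -4,2 -> not approaching (rel speed -6 <= 0)
Earliest collision: t=1/2 between 1 and 2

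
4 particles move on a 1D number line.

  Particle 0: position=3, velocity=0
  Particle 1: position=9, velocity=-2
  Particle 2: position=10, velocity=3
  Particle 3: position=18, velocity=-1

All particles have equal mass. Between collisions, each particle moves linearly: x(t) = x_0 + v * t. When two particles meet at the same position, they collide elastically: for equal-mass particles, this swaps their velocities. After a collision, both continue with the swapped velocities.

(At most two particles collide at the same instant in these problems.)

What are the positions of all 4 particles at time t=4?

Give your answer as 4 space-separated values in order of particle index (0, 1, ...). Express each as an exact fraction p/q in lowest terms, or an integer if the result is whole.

Collision at t=2: particles 2 and 3 swap velocities; positions: p0=3 p1=5 p2=16 p3=16; velocities now: v0=0 v1=-2 v2=-1 v3=3
Collision at t=3: particles 0 and 1 swap velocities; positions: p0=3 p1=3 p2=15 p3=19; velocities now: v0=-2 v1=0 v2=-1 v3=3
Advance to t=4 (no further collisions before then); velocities: v0=-2 v1=0 v2=-1 v3=3; positions = 1 3 14 22

Answer: 1 3 14 22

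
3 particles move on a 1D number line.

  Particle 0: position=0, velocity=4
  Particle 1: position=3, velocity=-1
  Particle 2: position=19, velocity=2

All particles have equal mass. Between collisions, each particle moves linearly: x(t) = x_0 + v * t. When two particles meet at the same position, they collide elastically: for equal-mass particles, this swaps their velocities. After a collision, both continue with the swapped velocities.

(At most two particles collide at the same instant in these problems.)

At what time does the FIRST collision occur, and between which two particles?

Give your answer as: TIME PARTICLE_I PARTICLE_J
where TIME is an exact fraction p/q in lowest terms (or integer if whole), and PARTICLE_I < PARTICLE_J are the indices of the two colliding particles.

Answer: 3/5 0 1

Derivation:
Pair (0,1): pos 0,3 vel 4,-1 -> gap=3, closing at 5/unit, collide at t=3/5
Pair (1,2): pos 3,19 vel -1,2 -> not approaching (rel speed -3 <= 0)
Earliest collision: t=3/5 between 0 and 1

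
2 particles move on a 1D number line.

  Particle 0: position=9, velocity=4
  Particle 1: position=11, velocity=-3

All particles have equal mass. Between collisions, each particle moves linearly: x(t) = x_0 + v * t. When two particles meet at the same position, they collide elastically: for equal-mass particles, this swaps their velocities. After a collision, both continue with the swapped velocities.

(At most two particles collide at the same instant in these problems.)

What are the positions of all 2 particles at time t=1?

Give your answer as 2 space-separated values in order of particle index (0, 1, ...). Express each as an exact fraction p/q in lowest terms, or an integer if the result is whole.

Collision at t=2/7: particles 0 and 1 swap velocities; positions: p0=71/7 p1=71/7; velocities now: v0=-3 v1=4
Advance to t=1 (no further collisions before then); velocities: v0=-3 v1=4; positions = 8 13

Answer: 8 13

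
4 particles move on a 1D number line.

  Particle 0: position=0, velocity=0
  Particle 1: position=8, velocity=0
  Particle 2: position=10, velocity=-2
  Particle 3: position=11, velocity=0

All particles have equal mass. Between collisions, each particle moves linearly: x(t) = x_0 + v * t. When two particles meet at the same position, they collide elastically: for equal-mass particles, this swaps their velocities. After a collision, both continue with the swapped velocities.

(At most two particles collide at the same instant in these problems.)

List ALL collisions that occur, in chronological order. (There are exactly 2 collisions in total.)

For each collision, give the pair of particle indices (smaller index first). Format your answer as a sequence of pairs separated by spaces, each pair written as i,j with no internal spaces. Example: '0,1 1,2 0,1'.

Collision at t=1: particles 1 and 2 swap velocities; positions: p0=0 p1=8 p2=8 p3=11; velocities now: v0=0 v1=-2 v2=0 v3=0
Collision at t=5: particles 0 and 1 swap velocities; positions: p0=0 p1=0 p2=8 p3=11; velocities now: v0=-2 v1=0 v2=0 v3=0

Answer: 1,2 0,1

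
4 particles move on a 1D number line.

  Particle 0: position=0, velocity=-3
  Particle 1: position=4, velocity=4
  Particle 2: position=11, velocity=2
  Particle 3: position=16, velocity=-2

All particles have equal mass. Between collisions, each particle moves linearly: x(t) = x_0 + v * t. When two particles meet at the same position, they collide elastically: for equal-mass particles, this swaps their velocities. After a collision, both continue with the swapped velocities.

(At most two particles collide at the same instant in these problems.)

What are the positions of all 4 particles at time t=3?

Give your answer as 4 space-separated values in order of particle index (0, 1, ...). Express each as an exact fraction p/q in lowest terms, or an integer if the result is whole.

Collision at t=5/4: particles 2 and 3 swap velocities; positions: p0=-15/4 p1=9 p2=27/2 p3=27/2; velocities now: v0=-3 v1=4 v2=-2 v3=2
Collision at t=2: particles 1 and 2 swap velocities; positions: p0=-6 p1=12 p2=12 p3=15; velocities now: v0=-3 v1=-2 v2=4 v3=2
Advance to t=3 (no further collisions before then); velocities: v0=-3 v1=-2 v2=4 v3=2; positions = -9 10 16 17

Answer: -9 10 16 17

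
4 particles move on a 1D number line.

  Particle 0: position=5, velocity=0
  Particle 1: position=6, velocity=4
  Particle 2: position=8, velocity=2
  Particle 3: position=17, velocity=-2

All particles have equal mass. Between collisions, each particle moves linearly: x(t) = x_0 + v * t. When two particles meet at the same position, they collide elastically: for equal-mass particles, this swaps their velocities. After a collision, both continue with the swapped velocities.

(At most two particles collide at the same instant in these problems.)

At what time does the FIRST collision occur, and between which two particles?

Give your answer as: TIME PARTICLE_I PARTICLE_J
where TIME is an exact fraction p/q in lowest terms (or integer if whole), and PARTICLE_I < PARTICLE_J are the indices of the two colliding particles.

Answer: 1 1 2

Derivation:
Pair (0,1): pos 5,6 vel 0,4 -> not approaching (rel speed -4 <= 0)
Pair (1,2): pos 6,8 vel 4,2 -> gap=2, closing at 2/unit, collide at t=1
Pair (2,3): pos 8,17 vel 2,-2 -> gap=9, closing at 4/unit, collide at t=9/4
Earliest collision: t=1 between 1 and 2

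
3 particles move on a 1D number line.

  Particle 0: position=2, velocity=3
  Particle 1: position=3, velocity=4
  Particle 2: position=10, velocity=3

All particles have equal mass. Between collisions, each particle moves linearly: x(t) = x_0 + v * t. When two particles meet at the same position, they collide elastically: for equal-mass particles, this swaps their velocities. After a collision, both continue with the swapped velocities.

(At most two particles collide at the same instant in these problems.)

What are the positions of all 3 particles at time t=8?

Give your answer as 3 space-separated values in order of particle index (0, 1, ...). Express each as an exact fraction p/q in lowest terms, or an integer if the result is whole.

Answer: 26 34 35

Derivation:
Collision at t=7: particles 1 and 2 swap velocities; positions: p0=23 p1=31 p2=31; velocities now: v0=3 v1=3 v2=4
Advance to t=8 (no further collisions before then); velocities: v0=3 v1=3 v2=4; positions = 26 34 35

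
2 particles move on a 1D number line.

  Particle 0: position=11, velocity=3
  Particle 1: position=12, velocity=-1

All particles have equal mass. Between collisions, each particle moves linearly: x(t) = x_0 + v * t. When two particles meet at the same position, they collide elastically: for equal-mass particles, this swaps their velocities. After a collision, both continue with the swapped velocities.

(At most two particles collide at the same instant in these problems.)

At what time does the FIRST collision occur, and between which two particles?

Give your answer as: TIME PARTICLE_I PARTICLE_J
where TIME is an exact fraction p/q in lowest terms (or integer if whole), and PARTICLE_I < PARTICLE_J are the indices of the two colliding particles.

Answer: 1/4 0 1

Derivation:
Pair (0,1): pos 11,12 vel 3,-1 -> gap=1, closing at 4/unit, collide at t=1/4
Earliest collision: t=1/4 between 0 and 1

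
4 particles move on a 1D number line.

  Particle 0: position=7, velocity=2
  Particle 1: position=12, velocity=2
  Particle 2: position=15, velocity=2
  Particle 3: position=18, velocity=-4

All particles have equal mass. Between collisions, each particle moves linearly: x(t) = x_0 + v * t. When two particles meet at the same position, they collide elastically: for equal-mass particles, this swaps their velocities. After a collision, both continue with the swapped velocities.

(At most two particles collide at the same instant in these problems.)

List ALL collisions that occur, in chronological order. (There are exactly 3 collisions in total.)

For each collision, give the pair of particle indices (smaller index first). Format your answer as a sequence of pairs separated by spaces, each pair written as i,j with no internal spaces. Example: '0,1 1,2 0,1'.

Answer: 2,3 1,2 0,1

Derivation:
Collision at t=1/2: particles 2 and 3 swap velocities; positions: p0=8 p1=13 p2=16 p3=16; velocities now: v0=2 v1=2 v2=-4 v3=2
Collision at t=1: particles 1 and 2 swap velocities; positions: p0=9 p1=14 p2=14 p3=17; velocities now: v0=2 v1=-4 v2=2 v3=2
Collision at t=11/6: particles 0 and 1 swap velocities; positions: p0=32/3 p1=32/3 p2=47/3 p3=56/3; velocities now: v0=-4 v1=2 v2=2 v3=2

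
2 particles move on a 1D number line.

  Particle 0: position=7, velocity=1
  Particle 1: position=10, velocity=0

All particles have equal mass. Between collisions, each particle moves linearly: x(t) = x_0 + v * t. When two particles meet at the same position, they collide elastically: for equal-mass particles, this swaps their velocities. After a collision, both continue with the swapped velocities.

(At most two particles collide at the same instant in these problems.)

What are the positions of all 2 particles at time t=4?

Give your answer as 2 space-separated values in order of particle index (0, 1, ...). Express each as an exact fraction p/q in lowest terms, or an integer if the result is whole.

Answer: 10 11

Derivation:
Collision at t=3: particles 0 and 1 swap velocities; positions: p0=10 p1=10; velocities now: v0=0 v1=1
Advance to t=4 (no further collisions before then); velocities: v0=0 v1=1; positions = 10 11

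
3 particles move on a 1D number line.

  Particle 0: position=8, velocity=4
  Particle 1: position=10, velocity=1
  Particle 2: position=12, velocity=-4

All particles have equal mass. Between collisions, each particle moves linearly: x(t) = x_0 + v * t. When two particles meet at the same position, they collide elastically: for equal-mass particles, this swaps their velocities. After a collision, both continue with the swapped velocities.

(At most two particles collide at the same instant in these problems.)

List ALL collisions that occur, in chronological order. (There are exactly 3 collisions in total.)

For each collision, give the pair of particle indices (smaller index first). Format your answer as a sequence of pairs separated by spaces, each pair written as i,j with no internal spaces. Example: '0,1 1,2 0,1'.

Collision at t=2/5: particles 1 and 2 swap velocities; positions: p0=48/5 p1=52/5 p2=52/5; velocities now: v0=4 v1=-4 v2=1
Collision at t=1/2: particles 0 and 1 swap velocities; positions: p0=10 p1=10 p2=21/2; velocities now: v0=-4 v1=4 v2=1
Collision at t=2/3: particles 1 and 2 swap velocities; positions: p0=28/3 p1=32/3 p2=32/3; velocities now: v0=-4 v1=1 v2=4

Answer: 1,2 0,1 1,2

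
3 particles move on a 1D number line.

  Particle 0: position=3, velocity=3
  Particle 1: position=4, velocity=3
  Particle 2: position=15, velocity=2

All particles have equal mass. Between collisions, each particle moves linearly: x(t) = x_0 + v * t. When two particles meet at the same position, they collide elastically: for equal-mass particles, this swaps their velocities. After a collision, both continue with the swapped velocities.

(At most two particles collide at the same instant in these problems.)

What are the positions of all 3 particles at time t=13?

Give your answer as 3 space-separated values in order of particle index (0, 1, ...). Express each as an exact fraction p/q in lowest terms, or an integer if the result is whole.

Answer: 41 42 43

Derivation:
Collision at t=11: particles 1 and 2 swap velocities; positions: p0=36 p1=37 p2=37; velocities now: v0=3 v1=2 v2=3
Collision at t=12: particles 0 and 1 swap velocities; positions: p0=39 p1=39 p2=40; velocities now: v0=2 v1=3 v2=3
Advance to t=13 (no further collisions before then); velocities: v0=2 v1=3 v2=3; positions = 41 42 43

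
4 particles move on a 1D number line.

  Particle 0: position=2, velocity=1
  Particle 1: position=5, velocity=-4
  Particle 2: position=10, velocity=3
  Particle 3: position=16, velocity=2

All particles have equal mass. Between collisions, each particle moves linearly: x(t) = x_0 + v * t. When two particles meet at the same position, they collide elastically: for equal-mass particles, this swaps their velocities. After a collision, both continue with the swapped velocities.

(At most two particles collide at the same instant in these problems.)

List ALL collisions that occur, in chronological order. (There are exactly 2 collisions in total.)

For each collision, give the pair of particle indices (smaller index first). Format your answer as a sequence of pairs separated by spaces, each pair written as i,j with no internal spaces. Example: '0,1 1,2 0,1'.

Answer: 0,1 2,3

Derivation:
Collision at t=3/5: particles 0 and 1 swap velocities; positions: p0=13/5 p1=13/5 p2=59/5 p3=86/5; velocities now: v0=-4 v1=1 v2=3 v3=2
Collision at t=6: particles 2 and 3 swap velocities; positions: p0=-19 p1=8 p2=28 p3=28; velocities now: v0=-4 v1=1 v2=2 v3=3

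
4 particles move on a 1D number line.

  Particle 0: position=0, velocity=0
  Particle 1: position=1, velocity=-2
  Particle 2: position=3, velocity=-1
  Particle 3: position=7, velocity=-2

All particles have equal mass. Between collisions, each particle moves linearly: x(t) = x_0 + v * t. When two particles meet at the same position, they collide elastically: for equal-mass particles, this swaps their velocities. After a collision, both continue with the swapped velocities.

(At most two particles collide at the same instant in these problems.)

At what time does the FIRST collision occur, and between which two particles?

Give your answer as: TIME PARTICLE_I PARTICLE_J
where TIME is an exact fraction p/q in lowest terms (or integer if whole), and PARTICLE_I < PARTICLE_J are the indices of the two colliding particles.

Pair (0,1): pos 0,1 vel 0,-2 -> gap=1, closing at 2/unit, collide at t=1/2
Pair (1,2): pos 1,3 vel -2,-1 -> not approaching (rel speed -1 <= 0)
Pair (2,3): pos 3,7 vel -1,-2 -> gap=4, closing at 1/unit, collide at t=4
Earliest collision: t=1/2 between 0 and 1

Answer: 1/2 0 1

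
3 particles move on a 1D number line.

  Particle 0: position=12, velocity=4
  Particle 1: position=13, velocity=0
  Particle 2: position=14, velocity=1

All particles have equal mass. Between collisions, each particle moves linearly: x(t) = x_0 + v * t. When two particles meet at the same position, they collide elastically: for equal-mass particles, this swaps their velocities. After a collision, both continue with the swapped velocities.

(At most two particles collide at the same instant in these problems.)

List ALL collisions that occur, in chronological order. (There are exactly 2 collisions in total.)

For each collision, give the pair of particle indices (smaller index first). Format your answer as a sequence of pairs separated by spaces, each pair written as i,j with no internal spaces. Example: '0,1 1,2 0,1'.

Collision at t=1/4: particles 0 and 1 swap velocities; positions: p0=13 p1=13 p2=57/4; velocities now: v0=0 v1=4 v2=1
Collision at t=2/3: particles 1 and 2 swap velocities; positions: p0=13 p1=44/3 p2=44/3; velocities now: v0=0 v1=1 v2=4

Answer: 0,1 1,2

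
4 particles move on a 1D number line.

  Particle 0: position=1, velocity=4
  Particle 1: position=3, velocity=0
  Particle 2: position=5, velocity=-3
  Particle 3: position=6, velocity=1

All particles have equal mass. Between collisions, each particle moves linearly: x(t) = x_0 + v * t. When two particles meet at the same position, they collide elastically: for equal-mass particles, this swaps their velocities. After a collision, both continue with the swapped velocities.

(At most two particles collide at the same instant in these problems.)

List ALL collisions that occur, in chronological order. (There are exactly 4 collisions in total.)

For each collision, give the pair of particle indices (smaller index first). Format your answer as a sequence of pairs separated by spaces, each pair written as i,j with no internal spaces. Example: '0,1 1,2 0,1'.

Answer: 0,1 1,2 0,1 2,3

Derivation:
Collision at t=1/2: particles 0 and 1 swap velocities; positions: p0=3 p1=3 p2=7/2 p3=13/2; velocities now: v0=0 v1=4 v2=-3 v3=1
Collision at t=4/7: particles 1 and 2 swap velocities; positions: p0=3 p1=23/7 p2=23/7 p3=46/7; velocities now: v0=0 v1=-3 v2=4 v3=1
Collision at t=2/3: particles 0 and 1 swap velocities; positions: p0=3 p1=3 p2=11/3 p3=20/3; velocities now: v0=-3 v1=0 v2=4 v3=1
Collision at t=5/3: particles 2 and 3 swap velocities; positions: p0=0 p1=3 p2=23/3 p3=23/3; velocities now: v0=-3 v1=0 v2=1 v3=4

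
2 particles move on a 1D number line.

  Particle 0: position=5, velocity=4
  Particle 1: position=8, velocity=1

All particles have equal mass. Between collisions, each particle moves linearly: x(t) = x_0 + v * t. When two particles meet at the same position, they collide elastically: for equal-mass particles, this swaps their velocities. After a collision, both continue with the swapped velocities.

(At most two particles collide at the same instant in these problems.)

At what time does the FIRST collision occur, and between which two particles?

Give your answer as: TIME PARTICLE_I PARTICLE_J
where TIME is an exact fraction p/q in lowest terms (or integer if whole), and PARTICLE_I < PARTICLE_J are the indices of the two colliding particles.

Answer: 1 0 1

Derivation:
Pair (0,1): pos 5,8 vel 4,1 -> gap=3, closing at 3/unit, collide at t=1
Earliest collision: t=1 between 0 and 1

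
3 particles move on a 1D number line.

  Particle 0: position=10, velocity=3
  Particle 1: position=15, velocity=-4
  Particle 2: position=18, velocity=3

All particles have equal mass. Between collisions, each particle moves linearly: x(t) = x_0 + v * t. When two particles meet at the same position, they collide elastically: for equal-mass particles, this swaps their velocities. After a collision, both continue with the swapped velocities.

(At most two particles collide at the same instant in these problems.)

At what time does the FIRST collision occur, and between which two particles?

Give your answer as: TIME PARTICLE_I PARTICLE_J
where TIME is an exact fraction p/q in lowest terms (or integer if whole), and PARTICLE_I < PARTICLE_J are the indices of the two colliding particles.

Answer: 5/7 0 1

Derivation:
Pair (0,1): pos 10,15 vel 3,-4 -> gap=5, closing at 7/unit, collide at t=5/7
Pair (1,2): pos 15,18 vel -4,3 -> not approaching (rel speed -7 <= 0)
Earliest collision: t=5/7 between 0 and 1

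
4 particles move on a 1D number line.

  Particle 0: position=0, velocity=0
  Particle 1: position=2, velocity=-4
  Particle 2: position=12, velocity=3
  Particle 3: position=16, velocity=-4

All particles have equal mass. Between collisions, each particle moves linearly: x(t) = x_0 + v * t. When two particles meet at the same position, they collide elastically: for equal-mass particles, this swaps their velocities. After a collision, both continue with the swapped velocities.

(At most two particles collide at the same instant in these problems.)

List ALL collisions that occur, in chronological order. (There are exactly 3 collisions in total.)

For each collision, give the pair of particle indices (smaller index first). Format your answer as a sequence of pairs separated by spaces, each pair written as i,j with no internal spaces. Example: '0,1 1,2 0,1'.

Answer: 0,1 2,3 1,2

Derivation:
Collision at t=1/2: particles 0 and 1 swap velocities; positions: p0=0 p1=0 p2=27/2 p3=14; velocities now: v0=-4 v1=0 v2=3 v3=-4
Collision at t=4/7: particles 2 and 3 swap velocities; positions: p0=-2/7 p1=0 p2=96/7 p3=96/7; velocities now: v0=-4 v1=0 v2=-4 v3=3
Collision at t=4: particles 1 and 2 swap velocities; positions: p0=-14 p1=0 p2=0 p3=24; velocities now: v0=-4 v1=-4 v2=0 v3=3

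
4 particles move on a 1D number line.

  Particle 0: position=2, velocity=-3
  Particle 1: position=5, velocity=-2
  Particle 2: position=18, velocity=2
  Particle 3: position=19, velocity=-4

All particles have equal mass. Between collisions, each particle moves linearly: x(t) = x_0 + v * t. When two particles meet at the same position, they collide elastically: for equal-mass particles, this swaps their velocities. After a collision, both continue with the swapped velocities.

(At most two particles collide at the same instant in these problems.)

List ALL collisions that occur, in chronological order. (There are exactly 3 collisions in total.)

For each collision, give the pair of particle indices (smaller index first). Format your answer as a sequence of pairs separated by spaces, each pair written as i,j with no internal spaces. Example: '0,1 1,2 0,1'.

Collision at t=1/6: particles 2 and 3 swap velocities; positions: p0=3/2 p1=14/3 p2=55/3 p3=55/3; velocities now: v0=-3 v1=-2 v2=-4 v3=2
Collision at t=7: particles 1 and 2 swap velocities; positions: p0=-19 p1=-9 p2=-9 p3=32; velocities now: v0=-3 v1=-4 v2=-2 v3=2
Collision at t=17: particles 0 and 1 swap velocities; positions: p0=-49 p1=-49 p2=-29 p3=52; velocities now: v0=-4 v1=-3 v2=-2 v3=2

Answer: 2,3 1,2 0,1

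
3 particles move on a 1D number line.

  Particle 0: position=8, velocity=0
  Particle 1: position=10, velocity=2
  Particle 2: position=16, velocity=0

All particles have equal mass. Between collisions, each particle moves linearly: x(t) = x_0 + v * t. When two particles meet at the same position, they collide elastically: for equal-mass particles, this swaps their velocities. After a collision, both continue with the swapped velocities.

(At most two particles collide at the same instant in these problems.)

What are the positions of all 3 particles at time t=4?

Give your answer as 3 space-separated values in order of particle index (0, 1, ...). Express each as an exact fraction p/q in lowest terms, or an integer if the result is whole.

Answer: 8 16 18

Derivation:
Collision at t=3: particles 1 and 2 swap velocities; positions: p0=8 p1=16 p2=16; velocities now: v0=0 v1=0 v2=2
Advance to t=4 (no further collisions before then); velocities: v0=0 v1=0 v2=2; positions = 8 16 18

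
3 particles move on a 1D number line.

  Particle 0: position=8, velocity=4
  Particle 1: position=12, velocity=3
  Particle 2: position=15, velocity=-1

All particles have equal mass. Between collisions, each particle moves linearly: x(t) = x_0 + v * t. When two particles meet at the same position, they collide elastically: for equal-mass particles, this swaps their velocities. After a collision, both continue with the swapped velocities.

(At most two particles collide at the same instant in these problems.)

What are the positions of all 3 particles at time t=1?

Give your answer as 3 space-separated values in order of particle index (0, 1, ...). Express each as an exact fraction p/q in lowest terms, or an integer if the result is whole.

Answer: 12 14 15

Derivation:
Collision at t=3/4: particles 1 and 2 swap velocities; positions: p0=11 p1=57/4 p2=57/4; velocities now: v0=4 v1=-1 v2=3
Advance to t=1 (no further collisions before then); velocities: v0=4 v1=-1 v2=3; positions = 12 14 15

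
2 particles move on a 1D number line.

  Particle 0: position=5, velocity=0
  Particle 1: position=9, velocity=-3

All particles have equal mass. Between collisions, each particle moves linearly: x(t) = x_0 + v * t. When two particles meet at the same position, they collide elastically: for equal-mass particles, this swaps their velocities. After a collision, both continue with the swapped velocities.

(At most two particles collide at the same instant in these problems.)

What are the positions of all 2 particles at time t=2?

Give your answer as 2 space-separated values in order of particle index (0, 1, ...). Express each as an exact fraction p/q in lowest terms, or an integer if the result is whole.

Collision at t=4/3: particles 0 and 1 swap velocities; positions: p0=5 p1=5; velocities now: v0=-3 v1=0
Advance to t=2 (no further collisions before then); velocities: v0=-3 v1=0; positions = 3 5

Answer: 3 5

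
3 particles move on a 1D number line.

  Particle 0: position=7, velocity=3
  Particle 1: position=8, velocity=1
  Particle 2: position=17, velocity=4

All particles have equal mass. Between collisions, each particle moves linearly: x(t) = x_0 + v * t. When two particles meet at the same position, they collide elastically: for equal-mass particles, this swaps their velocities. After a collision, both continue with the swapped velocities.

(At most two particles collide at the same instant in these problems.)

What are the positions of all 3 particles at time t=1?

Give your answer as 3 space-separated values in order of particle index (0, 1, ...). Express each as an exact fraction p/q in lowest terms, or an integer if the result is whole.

Answer: 9 10 21

Derivation:
Collision at t=1/2: particles 0 and 1 swap velocities; positions: p0=17/2 p1=17/2 p2=19; velocities now: v0=1 v1=3 v2=4
Advance to t=1 (no further collisions before then); velocities: v0=1 v1=3 v2=4; positions = 9 10 21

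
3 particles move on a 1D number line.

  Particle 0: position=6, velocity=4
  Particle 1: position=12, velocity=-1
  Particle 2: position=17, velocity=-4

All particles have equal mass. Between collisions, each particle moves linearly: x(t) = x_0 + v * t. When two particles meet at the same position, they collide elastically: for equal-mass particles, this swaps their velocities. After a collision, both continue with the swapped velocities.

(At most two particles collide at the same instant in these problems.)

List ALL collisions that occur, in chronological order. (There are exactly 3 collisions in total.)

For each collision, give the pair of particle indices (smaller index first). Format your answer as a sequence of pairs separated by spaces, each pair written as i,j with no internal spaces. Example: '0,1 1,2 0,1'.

Collision at t=6/5: particles 0 and 1 swap velocities; positions: p0=54/5 p1=54/5 p2=61/5; velocities now: v0=-1 v1=4 v2=-4
Collision at t=11/8: particles 1 and 2 swap velocities; positions: p0=85/8 p1=23/2 p2=23/2; velocities now: v0=-1 v1=-4 v2=4
Collision at t=5/3: particles 0 and 1 swap velocities; positions: p0=31/3 p1=31/3 p2=38/3; velocities now: v0=-4 v1=-1 v2=4

Answer: 0,1 1,2 0,1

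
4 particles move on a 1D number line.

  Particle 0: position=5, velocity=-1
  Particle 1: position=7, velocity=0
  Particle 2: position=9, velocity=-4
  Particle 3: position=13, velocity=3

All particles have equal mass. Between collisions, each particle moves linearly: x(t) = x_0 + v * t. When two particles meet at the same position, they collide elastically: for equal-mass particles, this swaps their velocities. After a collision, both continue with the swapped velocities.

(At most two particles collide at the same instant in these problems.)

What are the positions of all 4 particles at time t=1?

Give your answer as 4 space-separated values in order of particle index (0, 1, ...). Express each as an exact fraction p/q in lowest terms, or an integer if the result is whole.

Answer: 4 5 7 16

Derivation:
Collision at t=1/2: particles 1 and 2 swap velocities; positions: p0=9/2 p1=7 p2=7 p3=29/2; velocities now: v0=-1 v1=-4 v2=0 v3=3
Advance to t=1 (no further collisions before then); velocities: v0=-1 v1=-4 v2=0 v3=3; positions = 4 5 7 16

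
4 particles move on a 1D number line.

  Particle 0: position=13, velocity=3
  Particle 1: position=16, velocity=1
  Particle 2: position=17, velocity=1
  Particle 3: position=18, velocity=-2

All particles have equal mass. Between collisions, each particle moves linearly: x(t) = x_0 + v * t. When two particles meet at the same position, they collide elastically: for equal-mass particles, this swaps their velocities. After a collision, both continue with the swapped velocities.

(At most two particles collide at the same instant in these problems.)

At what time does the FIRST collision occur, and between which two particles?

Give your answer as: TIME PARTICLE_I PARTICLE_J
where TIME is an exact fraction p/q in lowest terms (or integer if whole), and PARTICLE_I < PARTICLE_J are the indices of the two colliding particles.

Answer: 1/3 2 3

Derivation:
Pair (0,1): pos 13,16 vel 3,1 -> gap=3, closing at 2/unit, collide at t=3/2
Pair (1,2): pos 16,17 vel 1,1 -> not approaching (rel speed 0 <= 0)
Pair (2,3): pos 17,18 vel 1,-2 -> gap=1, closing at 3/unit, collide at t=1/3
Earliest collision: t=1/3 between 2 and 3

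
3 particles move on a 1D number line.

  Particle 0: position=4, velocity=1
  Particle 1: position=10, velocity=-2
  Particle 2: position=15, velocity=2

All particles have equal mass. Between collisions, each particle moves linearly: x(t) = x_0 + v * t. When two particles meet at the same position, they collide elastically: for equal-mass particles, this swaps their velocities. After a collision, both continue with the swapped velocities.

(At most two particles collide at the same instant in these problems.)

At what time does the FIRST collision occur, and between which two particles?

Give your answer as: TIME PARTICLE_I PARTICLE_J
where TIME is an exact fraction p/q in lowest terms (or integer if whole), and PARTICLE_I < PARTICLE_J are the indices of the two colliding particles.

Answer: 2 0 1

Derivation:
Pair (0,1): pos 4,10 vel 1,-2 -> gap=6, closing at 3/unit, collide at t=2
Pair (1,2): pos 10,15 vel -2,2 -> not approaching (rel speed -4 <= 0)
Earliest collision: t=2 between 0 and 1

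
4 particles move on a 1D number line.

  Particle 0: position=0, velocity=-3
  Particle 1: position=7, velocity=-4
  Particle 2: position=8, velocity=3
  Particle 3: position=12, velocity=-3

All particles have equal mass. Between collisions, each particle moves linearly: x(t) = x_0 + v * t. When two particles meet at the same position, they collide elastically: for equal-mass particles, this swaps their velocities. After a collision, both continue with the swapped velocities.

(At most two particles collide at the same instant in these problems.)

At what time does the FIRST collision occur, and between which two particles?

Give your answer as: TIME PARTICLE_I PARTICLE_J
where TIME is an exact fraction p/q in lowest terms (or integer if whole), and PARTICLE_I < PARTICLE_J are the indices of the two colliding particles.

Answer: 2/3 2 3

Derivation:
Pair (0,1): pos 0,7 vel -3,-4 -> gap=7, closing at 1/unit, collide at t=7
Pair (1,2): pos 7,8 vel -4,3 -> not approaching (rel speed -7 <= 0)
Pair (2,3): pos 8,12 vel 3,-3 -> gap=4, closing at 6/unit, collide at t=2/3
Earliest collision: t=2/3 between 2 and 3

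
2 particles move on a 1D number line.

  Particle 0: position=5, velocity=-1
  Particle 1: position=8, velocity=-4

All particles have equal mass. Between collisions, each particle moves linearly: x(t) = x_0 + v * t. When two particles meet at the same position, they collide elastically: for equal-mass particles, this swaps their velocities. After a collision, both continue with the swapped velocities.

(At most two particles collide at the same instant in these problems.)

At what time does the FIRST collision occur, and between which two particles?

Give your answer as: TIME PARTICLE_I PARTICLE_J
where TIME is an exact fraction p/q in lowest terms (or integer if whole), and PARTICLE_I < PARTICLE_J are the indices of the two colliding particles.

Pair (0,1): pos 5,8 vel -1,-4 -> gap=3, closing at 3/unit, collide at t=1
Earliest collision: t=1 between 0 and 1

Answer: 1 0 1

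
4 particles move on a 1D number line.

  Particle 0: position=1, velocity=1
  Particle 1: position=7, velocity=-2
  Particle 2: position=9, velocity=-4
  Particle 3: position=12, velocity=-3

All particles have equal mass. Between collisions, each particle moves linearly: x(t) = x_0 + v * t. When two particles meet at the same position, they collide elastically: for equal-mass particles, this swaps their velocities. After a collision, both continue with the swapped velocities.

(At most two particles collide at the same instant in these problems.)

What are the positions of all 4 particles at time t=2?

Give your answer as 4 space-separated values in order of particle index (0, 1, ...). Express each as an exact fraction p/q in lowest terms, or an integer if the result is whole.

Answer: 1 3 3 6

Derivation:
Collision at t=1: particles 1 and 2 swap velocities; positions: p0=2 p1=5 p2=5 p3=9; velocities now: v0=1 v1=-4 v2=-2 v3=-3
Collision at t=8/5: particles 0 and 1 swap velocities; positions: p0=13/5 p1=13/5 p2=19/5 p3=36/5; velocities now: v0=-4 v1=1 v2=-2 v3=-3
Collision at t=2: particles 1 and 2 swap velocities; positions: p0=1 p1=3 p2=3 p3=6; velocities now: v0=-4 v1=-2 v2=1 v3=-3
Advance to t=2 (no further collisions before then); velocities: v0=-4 v1=-2 v2=1 v3=-3; positions = 1 3 3 6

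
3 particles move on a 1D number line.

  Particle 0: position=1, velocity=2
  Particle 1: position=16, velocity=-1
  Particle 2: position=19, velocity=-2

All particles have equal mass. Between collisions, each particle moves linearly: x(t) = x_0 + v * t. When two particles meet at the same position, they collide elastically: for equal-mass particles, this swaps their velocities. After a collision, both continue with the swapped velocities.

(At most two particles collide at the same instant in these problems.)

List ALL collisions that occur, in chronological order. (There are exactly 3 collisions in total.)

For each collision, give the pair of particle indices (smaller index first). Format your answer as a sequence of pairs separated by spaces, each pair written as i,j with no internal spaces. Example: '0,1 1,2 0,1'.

Answer: 1,2 0,1 1,2

Derivation:
Collision at t=3: particles 1 and 2 swap velocities; positions: p0=7 p1=13 p2=13; velocities now: v0=2 v1=-2 v2=-1
Collision at t=9/2: particles 0 and 1 swap velocities; positions: p0=10 p1=10 p2=23/2; velocities now: v0=-2 v1=2 v2=-1
Collision at t=5: particles 1 and 2 swap velocities; positions: p0=9 p1=11 p2=11; velocities now: v0=-2 v1=-1 v2=2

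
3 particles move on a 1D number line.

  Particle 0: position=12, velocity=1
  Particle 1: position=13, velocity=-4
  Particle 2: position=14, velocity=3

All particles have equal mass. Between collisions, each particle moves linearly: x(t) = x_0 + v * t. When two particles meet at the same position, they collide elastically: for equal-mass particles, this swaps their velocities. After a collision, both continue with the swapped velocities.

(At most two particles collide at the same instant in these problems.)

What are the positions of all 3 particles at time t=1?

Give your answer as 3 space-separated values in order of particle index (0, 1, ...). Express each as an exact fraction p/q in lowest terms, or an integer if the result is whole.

Answer: 9 13 17

Derivation:
Collision at t=1/5: particles 0 and 1 swap velocities; positions: p0=61/5 p1=61/5 p2=73/5; velocities now: v0=-4 v1=1 v2=3
Advance to t=1 (no further collisions before then); velocities: v0=-4 v1=1 v2=3; positions = 9 13 17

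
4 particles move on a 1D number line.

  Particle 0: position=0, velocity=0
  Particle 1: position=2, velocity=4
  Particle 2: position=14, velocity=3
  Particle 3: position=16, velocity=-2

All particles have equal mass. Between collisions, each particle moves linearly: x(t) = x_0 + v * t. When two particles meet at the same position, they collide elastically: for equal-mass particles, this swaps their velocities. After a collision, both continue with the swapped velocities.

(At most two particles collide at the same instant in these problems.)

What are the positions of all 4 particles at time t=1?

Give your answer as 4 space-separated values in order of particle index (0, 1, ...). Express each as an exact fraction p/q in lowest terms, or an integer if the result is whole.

Answer: 0 6 14 17

Derivation:
Collision at t=2/5: particles 2 and 3 swap velocities; positions: p0=0 p1=18/5 p2=76/5 p3=76/5; velocities now: v0=0 v1=4 v2=-2 v3=3
Advance to t=1 (no further collisions before then); velocities: v0=0 v1=4 v2=-2 v3=3; positions = 0 6 14 17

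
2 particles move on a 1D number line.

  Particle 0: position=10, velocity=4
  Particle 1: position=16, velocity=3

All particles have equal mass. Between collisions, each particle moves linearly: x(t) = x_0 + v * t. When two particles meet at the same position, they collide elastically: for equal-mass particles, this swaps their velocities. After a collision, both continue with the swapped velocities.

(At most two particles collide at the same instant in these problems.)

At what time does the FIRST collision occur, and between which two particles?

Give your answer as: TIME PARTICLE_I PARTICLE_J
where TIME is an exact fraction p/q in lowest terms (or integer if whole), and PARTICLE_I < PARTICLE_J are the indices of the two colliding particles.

Pair (0,1): pos 10,16 vel 4,3 -> gap=6, closing at 1/unit, collide at t=6
Earliest collision: t=6 between 0 and 1

Answer: 6 0 1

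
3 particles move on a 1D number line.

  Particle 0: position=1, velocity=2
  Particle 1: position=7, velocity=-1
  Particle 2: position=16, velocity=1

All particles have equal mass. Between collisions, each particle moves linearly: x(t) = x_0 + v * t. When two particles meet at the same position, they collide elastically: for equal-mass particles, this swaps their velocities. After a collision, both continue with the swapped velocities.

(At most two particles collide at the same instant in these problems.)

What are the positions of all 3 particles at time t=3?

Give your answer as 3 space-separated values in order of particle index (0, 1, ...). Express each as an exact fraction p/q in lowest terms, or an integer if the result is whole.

Answer: 4 7 19

Derivation:
Collision at t=2: particles 0 and 1 swap velocities; positions: p0=5 p1=5 p2=18; velocities now: v0=-1 v1=2 v2=1
Advance to t=3 (no further collisions before then); velocities: v0=-1 v1=2 v2=1; positions = 4 7 19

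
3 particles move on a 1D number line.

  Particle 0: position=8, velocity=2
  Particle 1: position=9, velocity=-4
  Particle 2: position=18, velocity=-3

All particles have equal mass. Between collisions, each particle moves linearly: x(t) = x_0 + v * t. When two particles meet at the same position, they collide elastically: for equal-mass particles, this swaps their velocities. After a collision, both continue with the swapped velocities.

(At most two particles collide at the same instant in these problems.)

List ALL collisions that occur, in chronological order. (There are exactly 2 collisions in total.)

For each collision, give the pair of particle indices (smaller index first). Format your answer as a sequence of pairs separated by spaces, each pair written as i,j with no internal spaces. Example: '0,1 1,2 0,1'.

Collision at t=1/6: particles 0 and 1 swap velocities; positions: p0=25/3 p1=25/3 p2=35/2; velocities now: v0=-4 v1=2 v2=-3
Collision at t=2: particles 1 and 2 swap velocities; positions: p0=1 p1=12 p2=12; velocities now: v0=-4 v1=-3 v2=2

Answer: 0,1 1,2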